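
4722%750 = 222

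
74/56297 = 74/56297 = 0.00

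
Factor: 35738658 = 2^1 * 3^4*17^1 *19^1*683^1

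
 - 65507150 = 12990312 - 78497462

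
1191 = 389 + 802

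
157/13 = 12 + 1/13 = 12.08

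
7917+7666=15583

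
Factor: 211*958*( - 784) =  -2^5 * 7^2*211^1*479^1 = -158476192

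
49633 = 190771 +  - 141138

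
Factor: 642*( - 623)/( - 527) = 399966/527 = 2^1*3^1*7^1*17^( - 1 ) * 31^( - 1)*89^1*107^1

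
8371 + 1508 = 9879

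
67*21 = 1407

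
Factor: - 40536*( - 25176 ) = 1020534336=2^6*3^3*563^1 * 1049^1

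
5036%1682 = 1672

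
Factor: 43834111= 43834111^1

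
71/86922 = 71/86922 = 0.00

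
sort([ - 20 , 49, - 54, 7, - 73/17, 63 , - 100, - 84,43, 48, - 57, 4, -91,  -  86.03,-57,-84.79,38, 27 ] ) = [  -  100,-91,-86.03 ,- 84.79,-84, - 57 ,  -  57, - 54, - 20,  -  73/17,4 , 7, 27,38,  43 , 48 , 49, 63]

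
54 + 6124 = 6178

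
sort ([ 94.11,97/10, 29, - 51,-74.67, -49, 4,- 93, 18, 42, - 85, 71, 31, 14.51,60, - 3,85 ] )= [ - 93, - 85,-74.67 ,-51,-49,-3,4, 97/10, 14.51, 18,29,31,  42, 60, 71, 85,94.11]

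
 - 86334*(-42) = 3626028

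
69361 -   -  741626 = 810987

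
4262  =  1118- - 3144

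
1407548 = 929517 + 478031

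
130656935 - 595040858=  - 464383923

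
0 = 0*5011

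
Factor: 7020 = 2^2 * 3^3 * 5^1*13^1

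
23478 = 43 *546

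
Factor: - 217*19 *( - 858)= 3537534 = 2^1*3^1*7^1 * 11^1*13^1*19^1*31^1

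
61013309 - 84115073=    - 23101764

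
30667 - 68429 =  - 37762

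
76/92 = 19/23 = 0.83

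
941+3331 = 4272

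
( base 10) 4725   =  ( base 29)5HR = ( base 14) 1a17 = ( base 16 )1275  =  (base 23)8la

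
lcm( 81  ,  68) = 5508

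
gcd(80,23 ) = 1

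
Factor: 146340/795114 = 2^1*3^1*5^1*163^( - 1 ) =30/163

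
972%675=297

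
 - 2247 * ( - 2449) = 5502903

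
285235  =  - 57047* (-5 ) 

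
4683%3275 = 1408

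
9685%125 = 60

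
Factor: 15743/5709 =3^ (-1 )*7^1 * 11^( - 1)*13^1  =  91/33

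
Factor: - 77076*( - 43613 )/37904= 2^( - 2 ) * 3^2*23^( - 1)*103^(-1) * 2141^1*43613^1 = 840378897/9476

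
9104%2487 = 1643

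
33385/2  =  16692 + 1/2 = 16692.50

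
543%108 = 3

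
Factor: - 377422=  - 2^1*188711^1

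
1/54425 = 1/54425 = 0.00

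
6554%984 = 650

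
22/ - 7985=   -  1 + 7963/7985   =  - 0.00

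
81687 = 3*27229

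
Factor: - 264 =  - 2^3*3^1*11^1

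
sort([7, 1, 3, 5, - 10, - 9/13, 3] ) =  [ - 10,  -  9/13,1,3, 3, 5, 7] 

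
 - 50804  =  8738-59542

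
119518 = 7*17074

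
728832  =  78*9344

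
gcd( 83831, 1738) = 11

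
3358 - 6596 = -3238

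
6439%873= 328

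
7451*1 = 7451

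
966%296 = 78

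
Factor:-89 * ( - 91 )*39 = 315861 = 3^1*7^1 * 13^2*89^1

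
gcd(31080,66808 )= 56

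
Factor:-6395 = - 5^1*1279^1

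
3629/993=3 + 650/993 = 3.65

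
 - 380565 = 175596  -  556161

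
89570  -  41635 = 47935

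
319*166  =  52954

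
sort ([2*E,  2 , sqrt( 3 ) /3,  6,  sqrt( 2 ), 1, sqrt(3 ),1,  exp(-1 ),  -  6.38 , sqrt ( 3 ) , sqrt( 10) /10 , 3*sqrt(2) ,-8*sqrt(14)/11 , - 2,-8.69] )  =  [ - 8.69, - 6.38, - 8*sqrt( 14)/11, - 2,  sqrt( 10)/10,exp ( - 1),sqrt (3) /3, 1 , 1,sqrt(2), sqrt( 3), sqrt ( 3 ), 2,3*sqrt(2 ), 2 * E , 6] 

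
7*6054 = 42378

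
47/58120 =47/58120 = 0.00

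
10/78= 5/39=0.13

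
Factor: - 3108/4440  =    -  7/10 = - 2^( - 1 )*5^( - 1 ) *7^1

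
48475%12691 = 10402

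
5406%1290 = 246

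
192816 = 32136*6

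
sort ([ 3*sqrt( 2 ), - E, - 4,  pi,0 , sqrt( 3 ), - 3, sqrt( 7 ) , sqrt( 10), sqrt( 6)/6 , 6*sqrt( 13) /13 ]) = [ - 4, - 3, - E,0,sqrt( 6)/6,  6*sqrt( 13)/13,sqrt( 3),sqrt( 7 ),pi, sqrt(10),3*sqrt( 2) ]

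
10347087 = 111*93217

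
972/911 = 1 + 61/911 = 1.07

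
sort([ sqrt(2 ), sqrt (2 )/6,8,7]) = [ sqrt( 2)/6,  sqrt( 2), 7,8]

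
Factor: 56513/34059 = 3^( - 1)*31^1*1823^1 * 11353^( -1 ) 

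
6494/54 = 120 + 7/27 = 120.26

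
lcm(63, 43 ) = 2709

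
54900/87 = 631 + 1/29=631.03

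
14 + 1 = 15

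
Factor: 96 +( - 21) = 75 = 3^1  *  5^2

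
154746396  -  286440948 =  - 131694552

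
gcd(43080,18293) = 1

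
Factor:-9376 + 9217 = -159 = -3^1*53^1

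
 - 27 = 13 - 40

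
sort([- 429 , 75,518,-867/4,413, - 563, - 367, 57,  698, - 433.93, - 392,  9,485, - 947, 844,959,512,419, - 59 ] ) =[ - 947 , - 563, - 433.93, - 429, - 392,-367,-867/4, - 59,9, 57,75, 413,419,485, 512,518,  698,844, 959 ] 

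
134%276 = 134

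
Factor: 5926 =2^1*2963^1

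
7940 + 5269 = 13209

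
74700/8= 18675/2=9337.50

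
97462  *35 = 3411170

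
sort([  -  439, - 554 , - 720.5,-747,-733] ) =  [ - 747, - 733,-720.5,  -  554,-439 ]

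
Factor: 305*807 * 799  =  3^1*5^1*17^1*47^1*61^1 * 269^1 = 196661865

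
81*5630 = 456030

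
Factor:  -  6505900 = -2^2 * 5^2*17^1*43^1* 89^1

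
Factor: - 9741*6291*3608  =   - 221100516648 = - 2^3*3^4*11^1*17^1  *  41^1* 191^1*233^1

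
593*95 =56335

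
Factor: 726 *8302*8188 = 49351139376 = 2^4 * 3^1*7^1 *11^2*23^1*89^1  *  593^1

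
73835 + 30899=104734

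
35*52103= 1823605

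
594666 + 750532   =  1345198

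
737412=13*56724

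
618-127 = 491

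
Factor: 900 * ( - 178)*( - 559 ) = 89551800 = 2^3*3^2 *5^2 * 13^1*43^1*89^1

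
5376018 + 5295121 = 10671139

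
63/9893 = 63/9893 = 0.01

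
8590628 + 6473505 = 15064133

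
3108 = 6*518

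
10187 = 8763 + 1424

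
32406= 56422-24016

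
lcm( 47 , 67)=3149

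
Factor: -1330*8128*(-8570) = 2^8*5^2*7^1*19^1*127^1*857^1   =  92643756800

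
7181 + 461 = 7642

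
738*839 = 619182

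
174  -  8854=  - 8680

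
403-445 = -42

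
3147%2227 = 920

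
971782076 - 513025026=458757050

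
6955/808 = 6955/808 =8.61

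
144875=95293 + 49582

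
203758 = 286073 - 82315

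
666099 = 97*6867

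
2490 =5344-2854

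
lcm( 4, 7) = 28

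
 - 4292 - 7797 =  - 12089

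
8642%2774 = 320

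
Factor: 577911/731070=2^( - 1) * 3^( - 1) * 5^( - 1 )*8123^( - 1)*192637^1 =192637/243690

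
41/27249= 41/27249 = 0.00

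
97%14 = 13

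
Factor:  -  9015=-3^1*5^1*601^1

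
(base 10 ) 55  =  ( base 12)47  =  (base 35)1K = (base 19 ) 2h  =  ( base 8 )67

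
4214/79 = 4214/79 = 53.34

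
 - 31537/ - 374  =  84 + 11/34= 84.32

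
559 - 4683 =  - 4124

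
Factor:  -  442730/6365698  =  -5^1*44273^1 *3182849^ ( - 1) = -221365/3182849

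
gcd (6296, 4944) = 8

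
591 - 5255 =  - 4664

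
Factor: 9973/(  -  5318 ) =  - 2^( - 1 )*2659^ (-1)  *9973^1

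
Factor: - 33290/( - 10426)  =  5^1*13^(-1)* 401^( - 1) *3329^1 =16645/5213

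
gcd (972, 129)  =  3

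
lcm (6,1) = 6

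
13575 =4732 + 8843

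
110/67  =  110/67 = 1.64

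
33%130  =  33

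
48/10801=48/10801 = 0.00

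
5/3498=5/3498  =  0.00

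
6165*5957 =36724905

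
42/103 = 42/103 = 0.41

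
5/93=5/93 =0.05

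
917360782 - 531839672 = 385521110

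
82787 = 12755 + 70032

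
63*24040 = 1514520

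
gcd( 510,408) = 102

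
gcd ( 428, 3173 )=1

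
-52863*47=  - 2484561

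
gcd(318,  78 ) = 6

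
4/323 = 4/323 = 0.01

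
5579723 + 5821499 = 11401222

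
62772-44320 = 18452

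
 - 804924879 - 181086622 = -986011501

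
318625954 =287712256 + 30913698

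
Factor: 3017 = 7^1 * 431^1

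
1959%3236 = 1959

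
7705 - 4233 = 3472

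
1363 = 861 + 502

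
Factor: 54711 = 3^2*6079^1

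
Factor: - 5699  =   - 41^1*139^1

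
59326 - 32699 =26627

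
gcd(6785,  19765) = 295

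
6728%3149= 430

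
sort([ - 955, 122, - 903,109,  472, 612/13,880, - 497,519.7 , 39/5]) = [ - 955, - 903, - 497,39/5,612/13,109, 122,472,519.7,880]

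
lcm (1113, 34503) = 34503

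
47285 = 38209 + 9076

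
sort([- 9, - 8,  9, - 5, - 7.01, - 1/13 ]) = [ - 9, - 8, - 7.01, - 5, - 1/13, 9 ] 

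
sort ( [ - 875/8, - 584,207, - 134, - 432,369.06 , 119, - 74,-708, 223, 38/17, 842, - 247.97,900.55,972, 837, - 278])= [ - 708,  -  584, - 432,-278, - 247.97, - 134 , - 875/8, - 74, 38/17,119,207, 223, 369.06,837,842,900.55, 972 ] 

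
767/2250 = 767/2250  =  0.34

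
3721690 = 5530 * 673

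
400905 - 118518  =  282387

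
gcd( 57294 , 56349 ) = 27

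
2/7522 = 1/3761 = 0.00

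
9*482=4338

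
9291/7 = 1327 + 2/7  =  1327.29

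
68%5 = 3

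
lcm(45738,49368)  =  3110184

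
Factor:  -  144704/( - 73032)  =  1064/537=2^3* 3^( - 1 )*7^1*19^1 *179^( - 1) 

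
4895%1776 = 1343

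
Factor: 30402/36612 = 2^( - 1)*3^ (-1)* 113^( - 1 )*563^1 = 563/678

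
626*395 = 247270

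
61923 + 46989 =108912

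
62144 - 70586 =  - 8442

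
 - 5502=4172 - 9674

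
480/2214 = 80/369 = 0.22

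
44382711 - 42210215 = 2172496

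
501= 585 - 84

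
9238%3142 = 2954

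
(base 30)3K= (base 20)5a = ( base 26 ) 46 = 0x6E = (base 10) 110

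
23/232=23/232 = 0.10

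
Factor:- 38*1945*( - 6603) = 2^1*3^1*5^1*19^1 * 31^1*71^1*389^1 = 488027730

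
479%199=81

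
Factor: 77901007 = 19^1  *487^1*8419^1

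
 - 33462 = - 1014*33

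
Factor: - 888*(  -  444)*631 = 248785632 = 2^5 * 3^2*37^2*631^1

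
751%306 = 139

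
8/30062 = 4/15031 = 0.00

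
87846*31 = 2723226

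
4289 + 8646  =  12935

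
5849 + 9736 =15585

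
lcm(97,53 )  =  5141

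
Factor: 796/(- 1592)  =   -2^( - 1 ) =-  1/2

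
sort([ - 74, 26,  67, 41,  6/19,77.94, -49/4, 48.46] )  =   [-74, - 49/4, 6/19, 26,41 , 48.46, 67, 77.94] 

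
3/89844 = 1/29948= 0.00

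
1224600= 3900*314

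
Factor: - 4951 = - 4951^1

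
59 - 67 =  - 8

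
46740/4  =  11685=11685.00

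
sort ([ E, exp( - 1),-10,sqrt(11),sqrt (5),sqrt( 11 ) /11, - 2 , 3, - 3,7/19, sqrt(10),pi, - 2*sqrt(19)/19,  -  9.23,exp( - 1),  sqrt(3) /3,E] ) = [ - 10,- 9.23, - 3, - 2, - 2 * sqrt( 19) /19 , sqrt(11)/11,exp( - 1), exp( - 1), 7/19,sqrt(3)/3, sqrt( 5 ),E,E, 3,pi, sqrt( 10 ),  sqrt( 11)]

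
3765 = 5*753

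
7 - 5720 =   -  5713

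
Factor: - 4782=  - 2^1 * 3^1*797^1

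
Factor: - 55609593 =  - 3^1 * 13^1*617^1*2311^1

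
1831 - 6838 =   -  5007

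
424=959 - 535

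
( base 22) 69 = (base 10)141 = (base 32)4d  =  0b10001101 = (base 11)119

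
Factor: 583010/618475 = 674/715= 2^1 *5^( - 1)*11^(-1) * 13^ ( - 1)*337^1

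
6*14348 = 86088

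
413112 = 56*7377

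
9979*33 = 329307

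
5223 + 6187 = 11410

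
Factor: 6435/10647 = 5^1*7^( - 1)*11^1*13^( - 1) = 55/91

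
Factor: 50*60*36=108000 = 2^5 *3^3 * 5^3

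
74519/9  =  74519/9 = 8279.89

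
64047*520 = 33304440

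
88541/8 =88541/8 = 11067.62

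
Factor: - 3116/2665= - 76/65 = - 2^2 * 5^(- 1)*13^( - 1)*19^1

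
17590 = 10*1759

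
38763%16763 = 5237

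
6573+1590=8163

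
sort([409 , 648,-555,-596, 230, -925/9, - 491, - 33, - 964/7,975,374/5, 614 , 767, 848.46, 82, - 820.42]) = [-820.42, - 596, - 555, - 491,  -  964/7,-925/9, - 33, 374/5, 82, 230, 409, 614, 648, 767,848.46, 975 ]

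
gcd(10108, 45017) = 7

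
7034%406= 132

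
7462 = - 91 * (-82 )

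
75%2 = 1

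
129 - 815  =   -686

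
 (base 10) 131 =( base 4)2003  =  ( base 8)203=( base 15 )8b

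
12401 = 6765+5636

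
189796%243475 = 189796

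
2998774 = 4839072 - 1840298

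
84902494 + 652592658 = 737495152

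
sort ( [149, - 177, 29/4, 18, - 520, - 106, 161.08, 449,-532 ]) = [ - 532  , - 520, - 177, - 106,29/4, 18, 149, 161.08,449 ]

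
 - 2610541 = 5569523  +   - 8180064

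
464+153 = 617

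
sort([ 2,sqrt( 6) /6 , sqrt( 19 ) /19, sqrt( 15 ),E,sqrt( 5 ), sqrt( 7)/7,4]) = [ sqrt ( 19 )/19, sqrt( 7 )/7,  sqrt( 6 )/6, 2,sqrt( 5), E,sqrt( 15 ), 4 ] 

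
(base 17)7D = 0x84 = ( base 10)132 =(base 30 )4C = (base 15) 8C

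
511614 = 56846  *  9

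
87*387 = 33669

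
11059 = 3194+7865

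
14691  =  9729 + 4962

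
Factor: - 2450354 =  -2^1 * 19^1 * 64483^1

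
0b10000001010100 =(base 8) 20124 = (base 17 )1bae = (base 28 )AFG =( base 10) 8276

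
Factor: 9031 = 11^1*821^1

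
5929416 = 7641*776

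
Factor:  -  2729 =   -  2729^1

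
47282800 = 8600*5498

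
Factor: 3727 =3727^1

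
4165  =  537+3628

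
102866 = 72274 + 30592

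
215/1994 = 215/1994  =  0.11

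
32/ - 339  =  -32/339 = -0.09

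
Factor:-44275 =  - 5^2*7^1  *  11^1*23^1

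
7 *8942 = 62594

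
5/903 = 5/903 = 0.01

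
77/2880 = 77/2880 = 0.03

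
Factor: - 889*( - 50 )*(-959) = -2^1 *5^2 * 7^2*127^1*137^1 = - 42627550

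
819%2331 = 819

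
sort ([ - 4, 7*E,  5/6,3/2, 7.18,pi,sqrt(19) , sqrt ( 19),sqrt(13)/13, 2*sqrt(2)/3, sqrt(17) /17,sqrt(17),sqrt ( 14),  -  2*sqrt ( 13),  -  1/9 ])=[ - 2*sqrt(13 ) , - 4, - 1/9, sqrt( 17)/17,sqrt(13) /13,5/6, 2*sqrt(2 ) /3 , 3/2, pi, sqrt(14),sqrt ( 17), sqrt(19), sqrt( 19), 7.18,  7 * E ]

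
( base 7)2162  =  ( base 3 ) 1001212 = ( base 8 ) 1413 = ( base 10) 779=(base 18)275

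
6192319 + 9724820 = 15917139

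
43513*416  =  18101408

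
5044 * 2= 10088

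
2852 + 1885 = 4737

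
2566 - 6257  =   - 3691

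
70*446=31220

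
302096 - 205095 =97001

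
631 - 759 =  - 128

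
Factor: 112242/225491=2^1*3^1 *7^( - 1) * 13^1*1439^1*32213^( - 1) 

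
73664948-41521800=32143148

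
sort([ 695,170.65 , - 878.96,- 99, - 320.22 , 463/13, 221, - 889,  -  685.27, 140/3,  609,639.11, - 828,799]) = [ - 889 , - 878.96, - 828,- 685.27, - 320.22, - 99,463/13,  140/3, 170.65,221, 609, 639.11, 695, 799 ] 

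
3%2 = 1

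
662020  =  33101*20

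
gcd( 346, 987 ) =1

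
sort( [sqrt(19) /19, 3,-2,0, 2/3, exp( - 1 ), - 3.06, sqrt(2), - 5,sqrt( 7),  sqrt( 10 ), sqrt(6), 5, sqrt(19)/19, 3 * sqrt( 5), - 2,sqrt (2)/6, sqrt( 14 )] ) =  [-5 , -3.06,-2, - 2,  0, sqrt(19 )/19, sqrt( 19) /19,sqrt (2) /6, exp( - 1), 2/3,sqrt( 2 ), sqrt(6), sqrt(7 ), 3,sqrt(10 ),sqrt(14 ), 5,3*sqrt(5) ] 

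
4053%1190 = 483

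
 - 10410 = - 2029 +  - 8381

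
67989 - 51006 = 16983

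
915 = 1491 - 576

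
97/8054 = 97/8054 = 0.01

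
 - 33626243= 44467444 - 78093687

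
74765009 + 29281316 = 104046325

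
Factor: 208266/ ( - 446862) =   -  13^ ( - 1)*17^( - 1) *103^1 = - 103/221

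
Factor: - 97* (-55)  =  5^1* 11^1*97^1 = 5335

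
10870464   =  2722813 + 8147651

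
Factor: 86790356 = 2^2*21697589^1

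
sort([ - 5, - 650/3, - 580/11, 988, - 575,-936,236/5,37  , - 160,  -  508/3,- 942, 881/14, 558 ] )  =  [ - 942,-936, - 575,  -  650/3 ,  -  508/3, -160, - 580/11, - 5,  37,236/5,881/14,558, 988 ]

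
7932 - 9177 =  - 1245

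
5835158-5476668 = 358490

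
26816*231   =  6194496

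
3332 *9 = 29988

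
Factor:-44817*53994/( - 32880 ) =403308183/5480 = 2^( - 3 )* 3^1*5^(-1 )*137^( - 1)*8999^1* 14939^1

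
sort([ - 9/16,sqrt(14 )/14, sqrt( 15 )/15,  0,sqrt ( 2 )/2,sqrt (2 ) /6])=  [-9/16,0, sqrt( 2)/6,sqrt(  15)/15,sqrt( 14)/14,  sqrt( 2)/2]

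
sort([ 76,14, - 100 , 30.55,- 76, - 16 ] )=[ -100 , - 76, -16,  14,30.55,76 ]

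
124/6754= 62/3377  =  0.02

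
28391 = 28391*1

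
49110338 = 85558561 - 36448223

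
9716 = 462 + 9254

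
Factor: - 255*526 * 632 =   -  2^4* 3^1*5^1*17^1*79^1*263^1 = - 84770160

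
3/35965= 3/35965 = 0.00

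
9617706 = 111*86646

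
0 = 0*49757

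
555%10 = 5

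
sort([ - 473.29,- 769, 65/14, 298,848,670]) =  [ - 769, - 473.29,  65/14 , 298,670,  848]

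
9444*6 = 56664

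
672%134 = 2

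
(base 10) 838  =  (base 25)18d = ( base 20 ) 21i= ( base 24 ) 1am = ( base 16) 346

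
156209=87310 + 68899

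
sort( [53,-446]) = [ - 446,53] 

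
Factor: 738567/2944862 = 2^( - 1) * 3^2 * 137^1 * 349^ ( - 1 )*599^1 * 4219^(  -  1 ) 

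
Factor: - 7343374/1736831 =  - 2^1*47^1*78121^1*1736831^( - 1)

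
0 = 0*73726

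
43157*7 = 302099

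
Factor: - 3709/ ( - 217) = 7^ ( - 1) * 31^ ( - 1 )*3709^1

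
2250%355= 120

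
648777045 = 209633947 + 439143098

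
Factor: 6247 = 6247^1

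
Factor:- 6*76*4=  -1824 =- 2^5*3^1*19^1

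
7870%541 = 296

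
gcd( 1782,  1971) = 27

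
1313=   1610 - 297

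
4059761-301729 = 3758032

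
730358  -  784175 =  - 53817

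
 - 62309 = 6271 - 68580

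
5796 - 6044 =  - 248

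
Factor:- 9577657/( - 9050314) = 2^(-1 )*7^( - 1)*13^( - 1)*49727^( - 1 )*9577657^1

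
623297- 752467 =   -  129170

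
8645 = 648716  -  640071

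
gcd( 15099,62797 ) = 7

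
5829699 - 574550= 5255149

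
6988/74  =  3494/37 = 94.43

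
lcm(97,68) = 6596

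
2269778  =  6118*371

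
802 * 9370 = 7514740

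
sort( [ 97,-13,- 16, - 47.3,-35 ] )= [ - 47.3,-35,-16,-13, 97]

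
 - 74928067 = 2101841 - 77029908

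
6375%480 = 135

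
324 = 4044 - 3720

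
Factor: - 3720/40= - 93 = - 3^1*31^1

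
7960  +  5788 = 13748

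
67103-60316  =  6787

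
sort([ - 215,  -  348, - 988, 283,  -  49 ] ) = [-988 ,  -  348, - 215,-49,283]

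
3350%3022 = 328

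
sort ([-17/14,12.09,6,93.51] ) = [ - 17/14,6,12.09, 93.51]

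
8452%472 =428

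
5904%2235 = 1434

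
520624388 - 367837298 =152787090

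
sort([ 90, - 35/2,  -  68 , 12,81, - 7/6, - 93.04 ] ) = [ - 93.04, - 68, - 35/2 ,- 7/6 , 12  ,  81 , 90]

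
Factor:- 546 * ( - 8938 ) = 4880148=2^2* 3^1*7^1*13^1*41^1 * 109^1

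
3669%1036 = 561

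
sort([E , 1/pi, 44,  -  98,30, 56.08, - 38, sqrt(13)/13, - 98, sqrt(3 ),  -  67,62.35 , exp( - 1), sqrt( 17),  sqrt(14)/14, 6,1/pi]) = [ - 98, - 98, - 67,-38, sqrt (14)/14, sqrt ( 13) /13,1/pi, 1/pi,exp( - 1),  sqrt(3 ),  E,sqrt(17), 6,30, 44, 56.08, 62.35]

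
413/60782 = 413/60782  =  0.01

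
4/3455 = 4/3455= 0.00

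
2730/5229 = 130/249 = 0.52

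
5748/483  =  1916/161   =  11.90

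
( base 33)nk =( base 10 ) 779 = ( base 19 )230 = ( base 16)30b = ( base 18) 275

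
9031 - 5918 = 3113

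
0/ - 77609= 0/1= - 0.00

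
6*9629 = 57774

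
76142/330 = 230 + 11/15=230.73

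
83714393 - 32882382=50832011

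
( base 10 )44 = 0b101100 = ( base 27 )1H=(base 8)54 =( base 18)28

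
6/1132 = 3/566 = 0.01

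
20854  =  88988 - 68134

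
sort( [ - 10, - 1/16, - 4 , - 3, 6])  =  [ - 10, - 4, - 3, - 1/16,6]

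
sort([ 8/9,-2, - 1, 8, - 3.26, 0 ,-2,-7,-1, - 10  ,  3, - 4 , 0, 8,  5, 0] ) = [ - 10, - 7, - 4, - 3.26, - 2,-2, - 1,  -  1, 0, 0, 0,8/9, 3,5, 8, 8 ]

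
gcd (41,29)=1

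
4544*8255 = 37510720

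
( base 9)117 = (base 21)4d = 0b1100001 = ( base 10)97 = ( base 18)57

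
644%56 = 28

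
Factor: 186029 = 19^1 * 9791^1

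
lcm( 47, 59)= 2773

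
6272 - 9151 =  - 2879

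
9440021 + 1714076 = 11154097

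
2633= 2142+491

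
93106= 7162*13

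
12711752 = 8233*1544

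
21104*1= 21104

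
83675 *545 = 45602875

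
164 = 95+69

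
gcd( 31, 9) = 1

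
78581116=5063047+73518069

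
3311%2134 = 1177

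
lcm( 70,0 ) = 0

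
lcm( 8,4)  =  8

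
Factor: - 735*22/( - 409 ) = 16170/409 = 2^1  *3^1*5^1*7^2*11^1*409^( - 1)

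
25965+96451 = 122416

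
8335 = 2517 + 5818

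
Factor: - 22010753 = - 2143^1*  10271^1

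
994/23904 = 497/11952 = 0.04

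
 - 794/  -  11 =794/11 =72.18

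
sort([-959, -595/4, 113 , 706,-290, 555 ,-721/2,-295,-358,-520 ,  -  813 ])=[-959, - 813, -520 , - 721/2, - 358,-295,-290, - 595/4, 113, 555, 706]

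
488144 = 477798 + 10346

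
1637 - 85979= -84342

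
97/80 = 1+17/80 = 1.21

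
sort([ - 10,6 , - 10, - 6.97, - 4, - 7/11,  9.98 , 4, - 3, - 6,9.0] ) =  [ - 10,  -  10, - 6.97,  -  6, - 4,  -  3, - 7/11, 4,6, 9.0, 9.98 ] 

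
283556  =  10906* 26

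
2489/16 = 2489/16 = 155.56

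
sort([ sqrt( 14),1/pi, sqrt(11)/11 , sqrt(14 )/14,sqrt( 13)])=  [ sqrt (14)/14 , sqrt(11)/11 , 1/pi, sqrt( 13),sqrt( 14)]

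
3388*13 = 44044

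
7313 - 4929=2384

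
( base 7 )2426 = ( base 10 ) 902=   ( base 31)T3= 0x386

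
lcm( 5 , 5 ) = 5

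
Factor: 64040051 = 19^1 * 149^1* 22621^1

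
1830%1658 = 172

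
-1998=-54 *37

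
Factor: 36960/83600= 2^1*3^1*5^( - 1)*7^1*19^( - 1 ) = 42/95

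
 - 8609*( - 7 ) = 60263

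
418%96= 34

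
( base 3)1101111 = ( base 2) 1111110100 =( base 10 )1012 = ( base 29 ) 15Q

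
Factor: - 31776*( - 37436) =1189566336   =  2^7*3^1 *7^2*191^1*331^1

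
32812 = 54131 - 21319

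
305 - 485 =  - 180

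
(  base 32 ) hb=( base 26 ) l9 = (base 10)555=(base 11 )465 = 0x22B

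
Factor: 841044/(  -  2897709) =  - 280348/965903  =  - 2^2*19^ (-1 )*29^ (-1 )*109^1*643^1*1753^( - 1)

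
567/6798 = 189/2266 = 0.08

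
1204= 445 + 759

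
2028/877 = 2+ 274/877 = 2.31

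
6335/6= 6335/6= 1055.83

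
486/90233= 486/90233 = 0.01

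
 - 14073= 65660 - 79733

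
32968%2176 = 328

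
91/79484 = 91/79484 = 0.00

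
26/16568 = 13/8284 = 0.00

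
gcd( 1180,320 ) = 20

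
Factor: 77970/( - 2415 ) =  -  2^1*7^(- 1 )*113^1 = - 226/7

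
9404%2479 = 1967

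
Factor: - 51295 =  - 5^1*10259^1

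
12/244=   3/61 = 0.05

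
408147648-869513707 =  - 461366059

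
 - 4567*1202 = - 5489534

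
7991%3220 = 1551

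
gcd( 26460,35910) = 1890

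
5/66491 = 5/66491 = 0.00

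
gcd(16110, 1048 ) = 2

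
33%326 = 33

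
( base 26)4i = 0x7a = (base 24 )52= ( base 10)122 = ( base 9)145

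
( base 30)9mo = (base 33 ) 826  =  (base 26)cpm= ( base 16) 2250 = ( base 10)8784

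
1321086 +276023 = 1597109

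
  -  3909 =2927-6836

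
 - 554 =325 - 879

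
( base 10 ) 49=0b110001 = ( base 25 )1O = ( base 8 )61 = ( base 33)1G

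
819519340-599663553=219855787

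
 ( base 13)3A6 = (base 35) ID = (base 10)643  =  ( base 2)1010000011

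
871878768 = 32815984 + 839062784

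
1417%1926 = 1417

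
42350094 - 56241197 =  - 13891103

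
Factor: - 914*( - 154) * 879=2^2 * 3^1*7^1*11^1 * 293^1* 457^1 = 123724524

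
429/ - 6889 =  - 1 + 6460/6889 = - 0.06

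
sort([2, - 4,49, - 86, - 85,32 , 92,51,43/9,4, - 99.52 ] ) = [ - 99.52 , - 86,-85,  -  4,2,  4,43/9,32,49, 51 , 92]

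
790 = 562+228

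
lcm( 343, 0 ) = 0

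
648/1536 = 27/64 = 0.42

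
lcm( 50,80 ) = 400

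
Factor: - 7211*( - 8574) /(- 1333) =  - 61827114/1333 = - 2^1*3^1*31^ ( - 1)*43^(  -  1 )*1429^1*7211^1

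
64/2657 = 64/2657 = 0.02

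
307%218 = 89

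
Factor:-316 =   -  2^2*79^1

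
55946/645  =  86+476/645 = 86.74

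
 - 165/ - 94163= 165/94163 = 0.00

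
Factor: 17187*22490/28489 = 386535630/28489 = 2^1*3^1 * 5^1 *13^1 * 17^1*31^ (-1 )*173^1*337^1*919^( - 1) 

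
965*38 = 36670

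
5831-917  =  4914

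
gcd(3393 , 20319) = 39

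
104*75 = 7800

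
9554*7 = 66878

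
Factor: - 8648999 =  - 79^1 * 109481^1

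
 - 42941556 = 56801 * ( - 756) 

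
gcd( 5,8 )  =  1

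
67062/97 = 67062/97 = 691.36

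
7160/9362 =3580/4681 = 0.76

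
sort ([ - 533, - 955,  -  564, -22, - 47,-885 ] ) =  [- 955 ,-885, - 564, - 533, - 47, - 22]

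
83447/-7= - 11921/1= - 11921.00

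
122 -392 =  - 270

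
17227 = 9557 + 7670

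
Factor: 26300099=7^1*3757157^1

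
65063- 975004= - 909941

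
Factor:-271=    - 271^1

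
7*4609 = 32263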